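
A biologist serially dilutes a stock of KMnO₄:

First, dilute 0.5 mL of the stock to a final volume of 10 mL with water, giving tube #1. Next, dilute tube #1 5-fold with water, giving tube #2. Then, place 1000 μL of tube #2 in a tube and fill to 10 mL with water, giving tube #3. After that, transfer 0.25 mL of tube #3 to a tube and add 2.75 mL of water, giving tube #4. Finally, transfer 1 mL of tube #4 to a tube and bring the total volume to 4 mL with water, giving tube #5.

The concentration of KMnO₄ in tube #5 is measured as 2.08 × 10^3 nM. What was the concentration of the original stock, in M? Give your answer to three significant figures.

0.0998 M

Step 1: 0.5 mL brought to 10 mL → factor 10/0.5 = 20
Step 2: 5-fold → factor 5
Step 3: 1000 μL brought to 10 mL → factor 10000/1000 = 10
Step 4: 0.25 mL + 2.75 mL = 3 mL total → factor 3/0.25 = 12
Step 5: 1 mL brought to 4 mL → factor 4/1 = 4
Overall dilution factor = 20 × 5 × 10 × 12 × 4 = 48000
Stock = 2.08 × 10^3 nM × 48000 = 9.984 × 10^7 nM = 0.0998 M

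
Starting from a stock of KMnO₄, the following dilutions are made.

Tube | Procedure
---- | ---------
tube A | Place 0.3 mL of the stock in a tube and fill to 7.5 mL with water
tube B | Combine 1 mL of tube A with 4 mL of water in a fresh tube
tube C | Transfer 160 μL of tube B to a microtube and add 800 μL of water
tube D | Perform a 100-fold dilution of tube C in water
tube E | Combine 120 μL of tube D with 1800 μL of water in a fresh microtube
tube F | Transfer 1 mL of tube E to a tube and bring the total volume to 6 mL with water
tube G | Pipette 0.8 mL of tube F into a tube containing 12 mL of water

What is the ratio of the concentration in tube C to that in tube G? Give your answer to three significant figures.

Step 1: 0.3 mL brought to 7.5 mL → factor 7.5/0.3 = 25
Step 2: 1 mL + 4 mL = 5 mL total → factor 5/1 = 5
Step 3: 160 μL + 800 μL = 960 μL total → factor 960/160 = 6
Step 4: 100-fold → factor 100
Step 5: 120 μL + 1800 μL = 1920 μL total → factor 1920/120 = 16
Step 6: 1 mL brought to 6 mL → factor 6/1 = 6
Step 7: 0.8 mL + 12 mL = 12.8 mL total → factor 12.8/0.8 = 16
Dilution factor to tube C = 750; to tube G = 1.152 × 10^8
[tube C]/[tube G] = (factor to tube G)/(factor to tube C) = 1.152 × 10^8/750 = 1.54 × 10^5

1.54 × 10^5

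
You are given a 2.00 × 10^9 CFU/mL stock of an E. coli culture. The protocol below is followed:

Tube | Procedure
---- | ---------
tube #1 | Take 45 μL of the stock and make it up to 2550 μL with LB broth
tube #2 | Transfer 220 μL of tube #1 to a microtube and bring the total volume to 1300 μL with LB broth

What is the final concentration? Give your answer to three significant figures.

Step 1: 45 μL brought to 2550 μL → factor 2550/45 = 56.667
Step 2: 220 μL brought to 1300 μL → factor 1300/220 = 5.9091
Overall dilution factor = 56.667 × 5.9091 = 334.85
Final = 2.00 × 10^9 CFU/mL / 334.85 = 5.97 × 10^6 CFU/mL

5.97 × 10^6 CFU/mL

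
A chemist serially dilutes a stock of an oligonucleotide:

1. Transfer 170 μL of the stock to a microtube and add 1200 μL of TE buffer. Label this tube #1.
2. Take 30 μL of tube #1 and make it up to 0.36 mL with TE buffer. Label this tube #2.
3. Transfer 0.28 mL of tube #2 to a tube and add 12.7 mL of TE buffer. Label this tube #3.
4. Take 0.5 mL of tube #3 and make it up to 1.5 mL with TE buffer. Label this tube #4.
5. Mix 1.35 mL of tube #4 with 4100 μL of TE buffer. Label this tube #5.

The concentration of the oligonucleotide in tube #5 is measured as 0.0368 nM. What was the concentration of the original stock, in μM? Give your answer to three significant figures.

Step 1: 170 μL + 1200 μL = 1370 μL total → factor 1370/170 = 8.0588
Step 2: 30 μL brought to 0.36 mL → factor 360/30 = 12
Step 3: 0.28 mL + 12.7 mL = 12.98 mL total → factor 12.98/0.28 = 46.357
Step 4: 0.5 mL brought to 1.5 mL → factor 1.5/0.5 = 3
Step 5: 1.35 mL + 4100 μL = 5.45 mL total → factor 5.45/1.35 = 4.037
Overall dilution factor = 8.0588 × 12 × 46.357 × 3 × 4.037 = 54294
Stock = 0.0368 nM × 54294 = 1998 nM = 2.00 μM

2.00 μM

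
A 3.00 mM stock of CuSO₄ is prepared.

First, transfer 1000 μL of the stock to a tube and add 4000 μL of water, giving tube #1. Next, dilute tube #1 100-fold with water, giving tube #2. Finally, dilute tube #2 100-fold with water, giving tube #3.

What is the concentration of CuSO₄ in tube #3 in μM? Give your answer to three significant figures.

Step 1: 1000 μL + 4000 μL = 5000 μL total → factor 5000/1000 = 5
Step 2: 100-fold → factor 100
Step 3: 100-fold → factor 100
Overall dilution factor = 5 × 100 × 100 = 50000
Final = 3.00 mM / 50000 = 6.000 × 10^-5 mM = 0.0600 μM

0.0600 μM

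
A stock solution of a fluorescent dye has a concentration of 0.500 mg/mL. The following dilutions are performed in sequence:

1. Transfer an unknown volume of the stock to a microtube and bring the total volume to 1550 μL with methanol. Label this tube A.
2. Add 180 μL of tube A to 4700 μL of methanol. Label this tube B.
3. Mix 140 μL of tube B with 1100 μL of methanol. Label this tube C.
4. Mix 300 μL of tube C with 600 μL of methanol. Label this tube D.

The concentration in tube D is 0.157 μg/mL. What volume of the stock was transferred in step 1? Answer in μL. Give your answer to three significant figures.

351 μL

Step 1: v brought to 1550 μL → factor = 1550 μL/v
Step 2: 180 μL + 4700 μL = 4880 μL total → factor 4880/180 = 27.111
Step 3: 140 μL + 1100 μL = 1240 μL total → factor 1240/140 = 8.8571
Step 4: 300 μL + 600 μL = 900 μL total → factor 900/300 = 3
Product of known-step factors = 720.38
Overall factor = 0.500 mg/mL / (0.157 μg/mL) = 3184.7
Step-1 factor = 3184.7 / 720.38 = 4.4209
v = 1550 μL / 4.4209 = 351 μL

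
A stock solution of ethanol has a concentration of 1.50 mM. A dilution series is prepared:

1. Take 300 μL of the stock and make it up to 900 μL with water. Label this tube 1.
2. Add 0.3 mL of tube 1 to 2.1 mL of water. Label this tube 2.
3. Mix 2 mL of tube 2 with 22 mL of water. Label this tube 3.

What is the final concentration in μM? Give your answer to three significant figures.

5.21 μM

Step 1: 300 μL brought to 900 μL → factor 900/300 = 3
Step 2: 0.3 mL + 2.1 mL = 2.4 mL total → factor 2.4/0.3 = 8
Step 3: 2 mL + 22 mL = 24 mL total → factor 24/2 = 12
Overall dilution factor = 3 × 8 × 12 = 288
Final = 1.50 mM / 288 = 0.005208 mM = 5.21 μM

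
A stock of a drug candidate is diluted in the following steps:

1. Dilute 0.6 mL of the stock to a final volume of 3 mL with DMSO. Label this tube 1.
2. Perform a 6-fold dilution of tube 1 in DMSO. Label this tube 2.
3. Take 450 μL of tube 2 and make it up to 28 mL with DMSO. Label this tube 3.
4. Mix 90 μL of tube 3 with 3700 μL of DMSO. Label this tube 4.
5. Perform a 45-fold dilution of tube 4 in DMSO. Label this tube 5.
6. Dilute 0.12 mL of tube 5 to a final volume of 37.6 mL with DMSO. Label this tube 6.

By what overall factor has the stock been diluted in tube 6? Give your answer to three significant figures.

Step 1: 0.6 mL brought to 3 mL → factor 3/0.6 = 5
Step 2: 6-fold → factor 6
Step 3: 450 μL brought to 28 mL → factor 28000/450 = 62.222
Step 4: 90 μL + 3700 μL = 3790 μL total → factor 3790/90 = 42.111
Step 5: 45-fold → factor 45
Step 6: 0.12 mL brought to 37.6 mL → factor 37.6/0.12 = 313.33
Overall dilution factor = 5 × 6 × 62.222 × 42.111 × 45 × 313.33 = 1.1084 × 10^9

1.11 × 10^9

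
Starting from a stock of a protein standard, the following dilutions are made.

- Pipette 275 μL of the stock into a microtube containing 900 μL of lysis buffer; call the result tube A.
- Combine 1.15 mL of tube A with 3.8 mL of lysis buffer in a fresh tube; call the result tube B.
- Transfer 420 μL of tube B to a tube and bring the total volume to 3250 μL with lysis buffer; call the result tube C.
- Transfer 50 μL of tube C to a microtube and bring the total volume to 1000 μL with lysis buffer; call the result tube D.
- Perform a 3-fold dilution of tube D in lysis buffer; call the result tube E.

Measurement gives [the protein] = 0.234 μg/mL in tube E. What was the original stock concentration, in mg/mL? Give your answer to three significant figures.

2.00 mg/mL

Step 1: 275 μL + 900 μL = 1175 μL total → factor 1175/275 = 4.2727
Step 2: 1.15 mL + 3.8 mL = 4.95 mL total → factor 4.95/1.15 = 4.3043
Step 3: 420 μL brought to 3250 μL → factor 3250/420 = 7.7381
Step 4: 50 μL brought to 1000 μL → factor 1000/50 = 20
Step 5: 3-fold → factor 3
Overall dilution factor = 4.2727 × 4.3043 × 7.7381 × 20 × 3 = 8538.8
Stock = 0.234 μg/mL × 8538.8 = 1998 μg/mL = 2.00 mg/mL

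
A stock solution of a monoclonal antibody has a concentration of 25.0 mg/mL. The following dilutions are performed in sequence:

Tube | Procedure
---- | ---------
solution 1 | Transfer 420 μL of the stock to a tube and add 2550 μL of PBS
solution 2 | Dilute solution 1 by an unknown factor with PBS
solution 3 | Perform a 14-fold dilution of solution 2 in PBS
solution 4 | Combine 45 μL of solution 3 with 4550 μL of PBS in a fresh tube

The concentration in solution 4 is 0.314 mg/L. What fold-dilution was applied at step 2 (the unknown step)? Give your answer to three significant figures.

7.88-fold

Step 1: 420 μL + 2550 μL = 2970 μL total → factor 2970/420 = 7.0714
Step 2: unknown factor x
Step 3: 14-fold → factor 14
Step 4: 45 μL + 4550 μL = 4595 μL total → factor 4595/45 = 102.11
Product of known-step factors = 10109
Overall factor = 25.0 mg/mL / (0.314 mg/L) = 79618
x = 79618 / 10109 = 7.88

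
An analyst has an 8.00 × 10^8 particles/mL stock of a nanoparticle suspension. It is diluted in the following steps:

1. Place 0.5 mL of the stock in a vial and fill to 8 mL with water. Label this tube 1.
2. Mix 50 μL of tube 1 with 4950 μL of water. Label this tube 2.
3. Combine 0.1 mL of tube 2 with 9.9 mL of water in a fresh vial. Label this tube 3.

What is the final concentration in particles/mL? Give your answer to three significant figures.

5.00 × 10^3 particles/mL

Step 1: 0.5 mL brought to 8 mL → factor 8/0.5 = 16
Step 2: 50 μL + 4950 μL = 5000 μL total → factor 5000/50 = 100
Step 3: 0.1 mL + 9.9 mL = 10 mL total → factor 10/0.1 = 100
Overall dilution factor = 16 × 100 × 100 = 1.6 × 10^5
Final = 8.00 × 10^8 particles/mL / 1.6 × 10^5 = 5.00 × 10^3 particles/mL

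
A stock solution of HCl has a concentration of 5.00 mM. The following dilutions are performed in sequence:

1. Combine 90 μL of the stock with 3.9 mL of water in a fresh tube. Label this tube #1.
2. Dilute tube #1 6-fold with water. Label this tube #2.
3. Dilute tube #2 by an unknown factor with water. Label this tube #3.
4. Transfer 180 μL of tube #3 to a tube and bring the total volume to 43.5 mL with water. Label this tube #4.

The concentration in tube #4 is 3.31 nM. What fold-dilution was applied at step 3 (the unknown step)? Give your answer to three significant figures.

Step 1: 90 μL + 3.9 mL = 3990 μL total → factor 3990/90 = 44.333
Step 2: 6-fold → factor 6
Step 3: unknown factor x
Step 4: 180 μL brought to 43.5 mL → factor 43500/180 = 241.67
Product of known-step factors = 64283
Overall factor = 5.00 mM / (3.31 nM) = 1.5106 × 10^6
x = 1.5106 × 10^6 / 64283 = 23.5

23.5-fold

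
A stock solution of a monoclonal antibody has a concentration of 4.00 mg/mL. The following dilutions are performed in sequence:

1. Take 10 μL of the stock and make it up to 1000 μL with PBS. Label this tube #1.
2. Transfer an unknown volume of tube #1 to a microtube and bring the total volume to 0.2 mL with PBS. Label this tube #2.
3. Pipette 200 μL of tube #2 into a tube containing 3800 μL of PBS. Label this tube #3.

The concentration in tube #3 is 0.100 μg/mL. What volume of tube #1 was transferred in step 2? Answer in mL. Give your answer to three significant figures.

Step 1: 10 μL brought to 1000 μL → factor 1000/10 = 100
Step 2: v brought to 0.2 mL → factor = 0.2 mL/v
Step 3: 200 μL + 3800 μL = 4000 μL total → factor 4000/200 = 20
Product of known-step factors = 2000
Overall factor = 4.00 mg/mL / (0.100 μg/mL) = 40000
Step-2 factor = 40000 / 2000 = 20
v = 0.2 mL / 20 = 0.0100 mL

0.0100 mL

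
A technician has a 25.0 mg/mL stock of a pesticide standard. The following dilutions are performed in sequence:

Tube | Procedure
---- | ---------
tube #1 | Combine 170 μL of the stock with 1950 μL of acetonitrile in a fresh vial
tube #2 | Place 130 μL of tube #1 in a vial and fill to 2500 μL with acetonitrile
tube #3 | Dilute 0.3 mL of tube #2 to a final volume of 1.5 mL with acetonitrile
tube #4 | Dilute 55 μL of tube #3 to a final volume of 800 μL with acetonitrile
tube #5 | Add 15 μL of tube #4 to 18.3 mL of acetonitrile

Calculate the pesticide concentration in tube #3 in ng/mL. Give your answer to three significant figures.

Step 1: 170 μL + 1950 μL = 2120 μL total → factor 2120/170 = 12.471
Step 2: 130 μL brought to 2500 μL → factor 2500/130 = 19.231
Step 3: 0.3 mL brought to 1.5 mL → factor 1.5/0.3 = 5
Dilution factor through tube #3 = 12.471 × 19.231 × 5 = 1199.1
[tube #3] = 25.0 mg/mL / 1199.1 = 0.02085 mg/mL = 2.08 × 10^4 ng/mL

2.08 × 10^4 ng/mL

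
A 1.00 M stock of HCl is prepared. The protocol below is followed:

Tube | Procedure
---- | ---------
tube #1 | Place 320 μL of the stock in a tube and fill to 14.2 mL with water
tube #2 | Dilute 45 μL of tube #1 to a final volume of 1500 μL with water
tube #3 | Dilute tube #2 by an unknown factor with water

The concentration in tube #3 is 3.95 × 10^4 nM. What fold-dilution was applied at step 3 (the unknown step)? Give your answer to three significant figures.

Step 1: 320 μL brought to 14.2 mL → factor 14200/320 = 44.375
Step 2: 45 μL brought to 1500 μL → factor 1500/45 = 33.333
Step 3: unknown factor x
Product of known-step factors = 1479.2
Overall factor = 1.00 M / (3.95 × 10^4 nM) = 25316
x = 25316 / 1479.2 = 17.1

17.1-fold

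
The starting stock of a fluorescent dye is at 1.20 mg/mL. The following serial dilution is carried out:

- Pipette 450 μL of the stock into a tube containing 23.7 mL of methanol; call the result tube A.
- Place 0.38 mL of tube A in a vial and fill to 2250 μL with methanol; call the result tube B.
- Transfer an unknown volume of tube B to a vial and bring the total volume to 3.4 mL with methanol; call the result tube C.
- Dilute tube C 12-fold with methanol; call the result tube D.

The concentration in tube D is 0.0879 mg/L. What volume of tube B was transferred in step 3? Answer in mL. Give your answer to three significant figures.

Step 1: 450 μL + 23.7 mL = 24150 μL total → factor 24150/450 = 53.667
Step 2: 0.38 mL brought to 2250 μL → factor 2.25/0.38 = 5.9211
Step 3: v brought to 3.4 mL → factor = 3.4 mL/v
Step 4: 12-fold → factor 12
Product of known-step factors = 3813.2
Overall factor = 1.20 mg/mL / (0.0879 mg/L) = 13652
Step-3 factor = 13652 / 3813.2 = 3.5802
v = 3.4 mL / 3.5802 = 0.950 mL

0.950 mL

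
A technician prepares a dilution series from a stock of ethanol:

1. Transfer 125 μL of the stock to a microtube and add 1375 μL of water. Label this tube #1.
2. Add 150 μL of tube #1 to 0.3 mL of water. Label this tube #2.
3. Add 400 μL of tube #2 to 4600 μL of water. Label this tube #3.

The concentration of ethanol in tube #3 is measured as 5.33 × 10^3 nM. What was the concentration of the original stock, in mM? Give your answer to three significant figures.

Step 1: 125 μL + 1375 μL = 1500 μL total → factor 1500/125 = 12
Step 2: 150 μL + 0.3 mL = 450 μL total → factor 450/150 = 3
Step 3: 400 μL + 4600 μL = 5000 μL total → factor 5000/400 = 12.5
Overall dilution factor = 12 × 3 × 12.5 = 450
Stock = 5.33 × 10^3 nM × 450 = 2.398 × 10^6 nM = 2.40 mM

2.40 mM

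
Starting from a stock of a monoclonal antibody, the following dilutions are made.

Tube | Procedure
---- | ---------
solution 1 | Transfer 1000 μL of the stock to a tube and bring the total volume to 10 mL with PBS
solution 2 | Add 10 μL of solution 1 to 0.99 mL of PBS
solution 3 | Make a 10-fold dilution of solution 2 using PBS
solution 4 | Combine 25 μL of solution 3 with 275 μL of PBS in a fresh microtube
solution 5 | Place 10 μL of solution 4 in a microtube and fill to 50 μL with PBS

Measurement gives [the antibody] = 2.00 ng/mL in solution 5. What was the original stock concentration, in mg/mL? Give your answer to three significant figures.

Step 1: 1000 μL brought to 10 mL → factor 10000/1000 = 10
Step 2: 10 μL + 0.99 mL = 1000 μL total → factor 1000/10 = 100
Step 3: 10-fold → factor 10
Step 4: 25 μL + 275 μL = 300 μL total → factor 300/25 = 12
Step 5: 10 μL brought to 50 μL → factor 50/10 = 5
Overall dilution factor = 10 × 100 × 10 × 12 × 5 = 6 × 10^5
Stock = 2.00 ng/mL × 6 × 10^5 = 1.200 × 10^6 ng/mL = 1.20 mg/mL

1.20 mg/mL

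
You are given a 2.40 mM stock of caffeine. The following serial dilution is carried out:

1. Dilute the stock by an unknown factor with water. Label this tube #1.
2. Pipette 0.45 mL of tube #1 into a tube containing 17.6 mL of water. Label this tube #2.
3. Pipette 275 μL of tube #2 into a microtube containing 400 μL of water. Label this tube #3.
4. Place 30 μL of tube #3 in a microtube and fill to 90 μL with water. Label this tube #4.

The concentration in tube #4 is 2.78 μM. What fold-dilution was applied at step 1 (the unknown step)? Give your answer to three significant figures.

Step 1: unknown factor x
Step 2: 0.45 mL + 17.6 mL = 18.05 mL total → factor 18.05/0.45 = 40.111
Step 3: 275 μL + 400 μL = 675 μL total → factor 675/275 = 2.4545
Step 4: 30 μL brought to 90 μL → factor 90/30 = 3
Product of known-step factors = 295.36
Overall factor = 2.40 mM / (2.78 μM) = 863.31
x = 863.31 / 295.36 = 2.92

2.92-fold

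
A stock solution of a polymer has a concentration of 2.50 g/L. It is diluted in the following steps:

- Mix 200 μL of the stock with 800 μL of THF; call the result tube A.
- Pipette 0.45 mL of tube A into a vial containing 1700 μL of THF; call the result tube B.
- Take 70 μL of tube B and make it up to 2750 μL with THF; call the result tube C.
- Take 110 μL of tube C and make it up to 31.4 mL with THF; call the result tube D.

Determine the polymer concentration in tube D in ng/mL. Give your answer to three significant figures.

9.33 ng/mL

Step 1: 200 μL + 800 μL = 1000 μL total → factor 1000/200 = 5
Step 2: 0.45 mL + 1700 μL = 2.15 mL total → factor 2.15/0.45 = 4.7778
Step 3: 70 μL brought to 2750 μL → factor 2750/70 = 39.286
Step 4: 110 μL brought to 31.4 mL → factor 31400/110 = 285.45
Overall dilution factor = 5 × 4.7778 × 39.286 × 285.45 = 2.679 × 10^5
Final = 2.50 g/L / 2.679 × 10^5 = 9.332 × 10^-6 g/L = 9.33 ng/mL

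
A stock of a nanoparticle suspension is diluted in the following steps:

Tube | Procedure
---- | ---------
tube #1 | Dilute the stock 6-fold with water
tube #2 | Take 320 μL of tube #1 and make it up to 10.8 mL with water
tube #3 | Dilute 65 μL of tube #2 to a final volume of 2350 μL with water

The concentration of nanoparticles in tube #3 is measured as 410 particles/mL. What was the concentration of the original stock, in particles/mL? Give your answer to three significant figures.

3.00 × 10^6 particles/mL

Step 1: 6-fold → factor 6
Step 2: 320 μL brought to 10.8 mL → factor 10800/320 = 33.75
Step 3: 65 μL brought to 2350 μL → factor 2350/65 = 36.154
Overall dilution factor = 6 × 33.75 × 36.154 = 7321.2
Stock = 410 particles/mL × 7321.2 = 3.00 × 10^6 particles/mL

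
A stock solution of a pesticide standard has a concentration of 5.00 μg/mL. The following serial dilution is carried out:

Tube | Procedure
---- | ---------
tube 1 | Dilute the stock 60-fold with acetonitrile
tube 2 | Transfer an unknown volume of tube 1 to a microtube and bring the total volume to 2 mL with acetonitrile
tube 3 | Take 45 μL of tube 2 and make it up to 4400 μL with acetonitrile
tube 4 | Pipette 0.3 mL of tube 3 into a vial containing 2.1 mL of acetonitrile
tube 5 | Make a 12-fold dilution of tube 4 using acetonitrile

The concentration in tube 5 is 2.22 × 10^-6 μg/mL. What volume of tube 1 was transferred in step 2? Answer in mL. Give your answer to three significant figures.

0.500 mL

Step 1: 60-fold → factor 60
Step 2: v brought to 2 mL → factor = 2 mL/v
Step 3: 45 μL brought to 4400 μL → factor 4400/45 = 97.778
Step 4: 0.3 mL + 2.1 mL = 2.4 mL total → factor 2.4/0.3 = 8
Step 5: 12-fold → factor 12
Product of known-step factors = 5.632 × 10^5
Overall factor = 5.00 μg/mL / (2.22 × 10^-6 μg/mL) = 2.2523 × 10^6
Step-2 factor = 2.2523 × 10^6 / 5.632 × 10^5 = 3.999
v = 2 mL / 3.999 = 0.500 mL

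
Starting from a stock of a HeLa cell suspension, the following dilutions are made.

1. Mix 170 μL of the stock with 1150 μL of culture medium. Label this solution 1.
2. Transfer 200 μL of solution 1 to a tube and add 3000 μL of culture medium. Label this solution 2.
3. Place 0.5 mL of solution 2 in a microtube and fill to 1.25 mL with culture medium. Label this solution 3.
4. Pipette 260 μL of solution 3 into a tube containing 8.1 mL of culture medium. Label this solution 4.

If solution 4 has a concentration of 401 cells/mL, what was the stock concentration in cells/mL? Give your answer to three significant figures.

Step 1: 170 μL + 1150 μL = 1320 μL total → factor 1320/170 = 7.7647
Step 2: 200 μL + 3000 μL = 3200 μL total → factor 3200/200 = 16
Step 3: 0.5 mL brought to 1.25 mL → factor 1.25/0.5 = 2.5
Step 4: 260 μL + 8.1 mL = 8360 μL total → factor 8360/260 = 32.154
Overall dilution factor = 7.7647 × 16 × 2.5 × 32.154 = 9986.6
Stock = 401 cells/mL × 9986.6 = 4.00 × 10^6 cells/mL

4.00 × 10^6 cells/mL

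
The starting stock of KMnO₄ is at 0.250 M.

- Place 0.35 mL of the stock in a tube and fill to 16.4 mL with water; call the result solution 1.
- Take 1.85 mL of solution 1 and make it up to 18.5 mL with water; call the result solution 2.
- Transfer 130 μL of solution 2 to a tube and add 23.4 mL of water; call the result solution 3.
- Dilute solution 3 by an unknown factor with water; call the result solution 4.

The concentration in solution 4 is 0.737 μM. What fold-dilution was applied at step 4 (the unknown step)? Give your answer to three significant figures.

4.00-fold

Step 1: 0.35 mL brought to 16.4 mL → factor 16.4/0.35 = 46.857
Step 2: 1.85 mL brought to 18.5 mL → factor 18.5/1.85 = 10
Step 3: 130 μL + 23.4 mL = 23530 μL total → factor 23530/130 = 181
Step 4: unknown factor x
Product of known-step factors = 84811
Overall factor = 0.250 M / (0.737 μM) = 3.3921 × 10^5
x = 3.3921 × 10^5 / 84811 = 4.00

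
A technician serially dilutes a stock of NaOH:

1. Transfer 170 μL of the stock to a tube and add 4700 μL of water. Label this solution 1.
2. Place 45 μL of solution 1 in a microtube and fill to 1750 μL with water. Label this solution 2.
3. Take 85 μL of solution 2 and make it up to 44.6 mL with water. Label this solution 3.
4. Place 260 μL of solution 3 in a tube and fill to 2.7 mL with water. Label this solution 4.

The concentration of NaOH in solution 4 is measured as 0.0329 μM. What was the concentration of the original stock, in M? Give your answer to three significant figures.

Step 1: 170 μL + 4700 μL = 4870 μL total → factor 4870/170 = 28.647
Step 2: 45 μL brought to 1750 μL → factor 1750/45 = 38.889
Step 3: 85 μL brought to 44.6 mL → factor 44600/85 = 524.71
Step 4: 260 μL brought to 2.7 mL → factor 2700/260 = 10.385
Overall dilution factor = 28.647 × 38.889 × 524.71 × 10.385 = 6.0703 × 10^6
Stock = 0.0329 μM × 6.0703 × 10^6 = 1.997 × 10^5 μM = 0.200 M

0.200 M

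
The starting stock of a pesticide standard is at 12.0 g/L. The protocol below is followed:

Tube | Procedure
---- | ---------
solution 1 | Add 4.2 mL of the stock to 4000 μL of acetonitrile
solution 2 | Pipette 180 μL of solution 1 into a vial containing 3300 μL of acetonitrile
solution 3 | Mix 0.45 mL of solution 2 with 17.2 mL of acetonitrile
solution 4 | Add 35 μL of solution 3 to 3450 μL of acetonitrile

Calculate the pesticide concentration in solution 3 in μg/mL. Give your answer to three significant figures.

Step 1: 4.2 mL + 4000 μL = 8.2 mL total → factor 8.2/4.2 = 1.9524
Step 2: 180 μL + 3300 μL = 3480 μL total → factor 3480/180 = 19.333
Step 3: 0.45 mL + 17.2 mL = 17.65 mL total → factor 17.65/0.45 = 39.222
Dilution factor through solution 3 = 1.9524 × 19.333 × 39.222 = 1480.5
[solution 3] = 12.0 g/L / 1480.5 = 0.008105 g/L = 8.11 μg/mL

8.11 μg/mL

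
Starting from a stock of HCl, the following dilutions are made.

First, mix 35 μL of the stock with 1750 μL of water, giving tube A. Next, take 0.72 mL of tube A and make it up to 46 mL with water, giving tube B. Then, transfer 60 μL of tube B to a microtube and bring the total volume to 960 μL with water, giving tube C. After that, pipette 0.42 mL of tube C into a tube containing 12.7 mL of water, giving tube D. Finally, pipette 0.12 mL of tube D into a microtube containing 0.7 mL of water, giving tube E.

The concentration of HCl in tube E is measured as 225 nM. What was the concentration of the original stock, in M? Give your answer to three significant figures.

Step 1: 35 μL + 1750 μL = 1785 μL total → factor 1785/35 = 51
Step 2: 0.72 mL brought to 46 mL → factor 46/0.72 = 63.889
Step 3: 60 μL brought to 960 μL → factor 960/60 = 16
Step 4: 0.42 mL + 12.7 mL = 13.12 mL total → factor 13.12/0.42 = 31.238
Step 5: 0.12 mL + 0.7 mL = 0.82 mL total → factor 0.82/0.12 = 6.8333
Overall dilution factor = 51 × 63.889 × 16 × 31.238 × 6.8333 = 1.1128 × 10^7
Stock = 225 nM × 1.1128 × 10^7 = 2.504 × 10^9 nM = 2.50 M

2.50 M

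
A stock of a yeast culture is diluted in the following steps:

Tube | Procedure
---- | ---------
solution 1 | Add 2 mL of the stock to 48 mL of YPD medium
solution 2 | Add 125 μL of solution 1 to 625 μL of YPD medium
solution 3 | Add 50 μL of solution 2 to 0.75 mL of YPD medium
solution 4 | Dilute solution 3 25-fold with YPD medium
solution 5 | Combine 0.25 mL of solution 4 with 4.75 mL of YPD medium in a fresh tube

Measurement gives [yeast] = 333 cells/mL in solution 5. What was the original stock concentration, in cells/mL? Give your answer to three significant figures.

Step 1: 2 mL + 48 mL = 50 mL total → factor 50/2 = 25
Step 2: 125 μL + 625 μL = 750 μL total → factor 750/125 = 6
Step 3: 50 μL + 0.75 mL = 800 μL total → factor 800/50 = 16
Step 4: 25-fold → factor 25
Step 5: 0.25 mL + 4.75 mL = 5 mL total → factor 5/0.25 = 20
Overall dilution factor = 25 × 6 × 16 × 25 × 20 = 1.2 × 10^6
Stock = 333 cells/mL × 1.2 × 10^6 = 4.00 × 10^8 cells/mL

4.00 × 10^8 cells/mL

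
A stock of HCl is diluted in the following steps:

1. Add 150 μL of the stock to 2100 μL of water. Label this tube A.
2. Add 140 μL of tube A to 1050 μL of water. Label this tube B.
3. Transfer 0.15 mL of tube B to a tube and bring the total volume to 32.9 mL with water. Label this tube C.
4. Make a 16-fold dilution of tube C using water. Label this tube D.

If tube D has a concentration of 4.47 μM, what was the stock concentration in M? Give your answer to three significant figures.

Step 1: 150 μL + 2100 μL = 2250 μL total → factor 2250/150 = 15
Step 2: 140 μL + 1050 μL = 1190 μL total → factor 1190/140 = 8.5
Step 3: 0.15 mL brought to 32.9 mL → factor 32.9/0.15 = 219.33
Step 4: 16-fold → factor 16
Overall dilution factor = 15 × 8.5 × 219.33 × 16 = 4.4744 × 10^5
Stock = 4.47 μM × 4.4744 × 10^5 = 2.000 × 10^6 μM = 2.00 M

2.00 M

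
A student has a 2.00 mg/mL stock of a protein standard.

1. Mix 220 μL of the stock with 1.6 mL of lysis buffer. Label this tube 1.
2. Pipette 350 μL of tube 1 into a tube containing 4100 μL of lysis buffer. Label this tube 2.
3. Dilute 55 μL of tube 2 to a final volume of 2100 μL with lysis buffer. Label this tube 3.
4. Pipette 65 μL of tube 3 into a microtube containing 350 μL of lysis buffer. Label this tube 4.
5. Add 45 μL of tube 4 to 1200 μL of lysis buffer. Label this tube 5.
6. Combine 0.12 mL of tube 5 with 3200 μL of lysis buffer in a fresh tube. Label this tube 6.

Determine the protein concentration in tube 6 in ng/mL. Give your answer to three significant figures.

0.102 ng/mL

Step 1: 220 μL + 1.6 mL = 1820 μL total → factor 1820/220 = 8.2727
Step 2: 350 μL + 4100 μL = 4450 μL total → factor 4450/350 = 12.714
Step 3: 55 μL brought to 2100 μL → factor 2100/55 = 38.182
Step 4: 65 μL + 350 μL = 415 μL total → factor 415/65 = 6.3846
Step 5: 45 μL + 1200 μL = 1245 μL total → factor 1245/45 = 27.667
Step 6: 0.12 mL + 3200 μL = 3.32 mL total → factor 3.32/0.12 = 27.667
Overall dilution factor = 8.2727 × 12.714 × 38.182 × 6.3846 × 27.667 × 27.667 = 1.9627 × 10^7
Final = 2.00 mg/mL / 1.9627 × 10^7 = 1.019 × 10^-7 mg/mL = 0.102 ng/mL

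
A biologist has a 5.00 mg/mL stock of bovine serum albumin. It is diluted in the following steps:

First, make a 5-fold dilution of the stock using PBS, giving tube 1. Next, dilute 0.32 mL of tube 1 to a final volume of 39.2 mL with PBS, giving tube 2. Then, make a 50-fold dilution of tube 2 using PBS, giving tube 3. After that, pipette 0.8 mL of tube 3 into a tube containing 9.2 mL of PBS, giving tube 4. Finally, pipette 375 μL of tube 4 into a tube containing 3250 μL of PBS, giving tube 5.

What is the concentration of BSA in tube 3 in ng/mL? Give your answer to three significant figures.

Step 1: 5-fold → factor 5
Step 2: 0.32 mL brought to 39.2 mL → factor 39.2/0.32 = 122.5
Step 3: 50-fold → factor 50
Dilution factor through tube 3 = 5 × 122.5 × 50 = 30625
[tube 3] = 5.00 mg/mL / 30625 = 0.0001633 mg/mL = 163 ng/mL

163 ng/mL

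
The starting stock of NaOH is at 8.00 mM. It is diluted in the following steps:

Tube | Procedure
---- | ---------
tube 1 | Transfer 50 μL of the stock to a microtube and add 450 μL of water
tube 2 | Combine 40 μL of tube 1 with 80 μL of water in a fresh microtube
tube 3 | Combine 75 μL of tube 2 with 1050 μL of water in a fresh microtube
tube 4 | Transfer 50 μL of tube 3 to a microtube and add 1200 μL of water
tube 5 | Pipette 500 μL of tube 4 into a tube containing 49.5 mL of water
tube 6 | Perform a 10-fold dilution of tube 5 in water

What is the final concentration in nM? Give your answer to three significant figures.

Step 1: 50 μL + 450 μL = 500 μL total → factor 500/50 = 10
Step 2: 40 μL + 80 μL = 120 μL total → factor 120/40 = 3
Step 3: 75 μL + 1050 μL = 1125 μL total → factor 1125/75 = 15
Step 4: 50 μL + 1200 μL = 1250 μL total → factor 1250/50 = 25
Step 5: 500 μL + 49.5 mL = 50000 μL total → factor 50000/500 = 100
Step 6: 10-fold → factor 10
Overall dilution factor = 10 × 3 × 15 × 25 × 100 × 10 = 1.125 × 10^7
Final = 8.00 mM / 1.125 × 10^7 = 7.111 × 10^-7 mM = 0.711 nM

0.711 nM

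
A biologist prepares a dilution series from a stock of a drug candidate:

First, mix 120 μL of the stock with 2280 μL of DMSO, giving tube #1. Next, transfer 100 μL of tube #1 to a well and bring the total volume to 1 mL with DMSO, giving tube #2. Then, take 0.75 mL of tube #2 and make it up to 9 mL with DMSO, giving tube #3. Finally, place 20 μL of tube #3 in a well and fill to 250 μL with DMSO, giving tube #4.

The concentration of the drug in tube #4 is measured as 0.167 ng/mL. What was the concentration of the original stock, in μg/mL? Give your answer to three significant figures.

5.01 μg/mL

Step 1: 120 μL + 2280 μL = 2400 μL total → factor 2400/120 = 20
Step 2: 100 μL brought to 1 mL → factor 1000/100 = 10
Step 3: 0.75 mL brought to 9 mL → factor 9/0.75 = 12
Step 4: 20 μL brought to 250 μL → factor 250/20 = 12.5
Overall dilution factor = 20 × 10 × 12 × 12.5 = 30000
Stock = 0.167 ng/mL × 30000 = 5010 ng/mL = 5.01 μg/mL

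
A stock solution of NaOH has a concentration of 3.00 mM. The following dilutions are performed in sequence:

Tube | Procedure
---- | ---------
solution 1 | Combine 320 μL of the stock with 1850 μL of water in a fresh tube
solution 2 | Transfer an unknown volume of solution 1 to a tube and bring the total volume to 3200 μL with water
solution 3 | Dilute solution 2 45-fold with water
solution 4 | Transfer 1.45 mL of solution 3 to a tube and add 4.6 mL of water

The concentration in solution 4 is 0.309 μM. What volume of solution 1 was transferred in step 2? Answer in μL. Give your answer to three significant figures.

420 μL

Step 1: 320 μL + 1850 μL = 2170 μL total → factor 2170/320 = 6.7812
Step 2: v brought to 3200 μL → factor = 3200 μL/v
Step 3: 45-fold → factor 45
Step 4: 1.45 mL + 4.6 mL = 6.05 mL total → factor 6.05/1.45 = 4.1724
Product of known-step factors = 1273.2
Overall factor = 3.00 mM / (0.309 μM) = 9708.7
Step-2 factor = 9708.7 / 1273.2 = 7.6252
v = 3200 μL / 7.6252 = 420 μL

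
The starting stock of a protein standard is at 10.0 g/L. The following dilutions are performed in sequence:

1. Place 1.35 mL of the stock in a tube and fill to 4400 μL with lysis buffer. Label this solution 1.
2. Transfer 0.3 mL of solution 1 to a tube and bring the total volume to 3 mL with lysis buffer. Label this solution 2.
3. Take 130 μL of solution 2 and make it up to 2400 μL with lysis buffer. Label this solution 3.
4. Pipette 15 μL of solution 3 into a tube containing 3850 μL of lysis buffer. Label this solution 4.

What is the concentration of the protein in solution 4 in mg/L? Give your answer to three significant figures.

0.0645 mg/L

Step 1: 1.35 mL brought to 4400 μL → factor 4.4/1.35 = 3.2593
Step 2: 0.3 mL brought to 3 mL → factor 3/0.3 = 10
Step 3: 130 μL brought to 2400 μL → factor 2400/130 = 18.462
Step 4: 15 μL + 3850 μL = 3865 μL total → factor 3865/15 = 257.67
Overall dilution factor = 3.2593 × 10 × 18.462 × 257.67 = 1.5504 × 10^5
Final = 10.0 g/L / 1.5504 × 10^5 = 6.450 × 10^-5 g/L = 0.0645 mg/L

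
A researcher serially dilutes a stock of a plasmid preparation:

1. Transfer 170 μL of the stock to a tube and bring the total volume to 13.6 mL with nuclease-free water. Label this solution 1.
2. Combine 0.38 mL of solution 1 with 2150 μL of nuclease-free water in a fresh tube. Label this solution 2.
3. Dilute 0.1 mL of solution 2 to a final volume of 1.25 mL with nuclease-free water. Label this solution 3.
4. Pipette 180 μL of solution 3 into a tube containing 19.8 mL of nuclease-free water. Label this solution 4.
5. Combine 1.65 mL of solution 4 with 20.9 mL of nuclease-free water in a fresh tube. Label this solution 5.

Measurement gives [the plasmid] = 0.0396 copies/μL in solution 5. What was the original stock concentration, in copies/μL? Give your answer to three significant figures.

Step 1: 170 μL brought to 13.6 mL → factor 13600/170 = 80
Step 2: 0.38 mL + 2150 μL = 2.53 mL total → factor 2.53/0.38 = 6.6579
Step 3: 0.1 mL brought to 1.25 mL → factor 1.25/0.1 = 12.5
Step 4: 180 μL + 19.8 mL = 19980 μL total → factor 19980/180 = 111
Step 5: 1.65 mL + 20.9 mL = 22.55 mL total → factor 22.55/1.65 = 13.667
Overall dilution factor = 80 × 6.6579 × 12.5 × 111 × 13.667 = 1.01 × 10^7
Stock = 0.0396 copies/μL × 1.01 × 10^7 = 4.00 × 10^5 copies/μL

4.00 × 10^5 copies/μL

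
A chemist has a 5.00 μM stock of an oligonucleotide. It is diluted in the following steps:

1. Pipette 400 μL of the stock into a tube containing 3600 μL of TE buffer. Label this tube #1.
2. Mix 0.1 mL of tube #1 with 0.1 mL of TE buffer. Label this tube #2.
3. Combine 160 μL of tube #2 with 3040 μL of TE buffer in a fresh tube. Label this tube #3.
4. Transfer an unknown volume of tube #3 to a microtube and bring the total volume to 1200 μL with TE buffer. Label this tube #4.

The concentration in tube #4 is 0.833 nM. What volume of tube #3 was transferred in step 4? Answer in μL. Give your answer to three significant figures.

80.0 μL

Step 1: 400 μL + 3600 μL = 4000 μL total → factor 4000/400 = 10
Step 2: 0.1 mL + 0.1 mL = 0.2 mL total → factor 0.2/0.1 = 2
Step 3: 160 μL + 3040 μL = 3200 μL total → factor 3200/160 = 20
Step 4: v brought to 1200 μL → factor = 1200 μL/v
Product of known-step factors = 400
Overall factor = 5.00 μM / (0.833 nM) = 6002.4
Step-4 factor = 6002.4 / 400 = 15.006
v = 1200 μL / 15.006 = 80.0 μL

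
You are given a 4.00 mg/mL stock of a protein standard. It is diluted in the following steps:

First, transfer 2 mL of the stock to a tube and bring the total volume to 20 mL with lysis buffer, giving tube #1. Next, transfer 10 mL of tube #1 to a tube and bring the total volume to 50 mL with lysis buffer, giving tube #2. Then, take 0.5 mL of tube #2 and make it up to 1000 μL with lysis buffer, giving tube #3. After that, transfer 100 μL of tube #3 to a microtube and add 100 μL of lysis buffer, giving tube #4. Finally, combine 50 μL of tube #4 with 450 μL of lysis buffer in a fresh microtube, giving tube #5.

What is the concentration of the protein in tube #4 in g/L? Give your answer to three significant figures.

0.0200 g/L

Step 1: 2 mL brought to 20 mL → factor 20/2 = 10
Step 2: 10 mL brought to 50 mL → factor 50/10 = 5
Step 3: 0.5 mL brought to 1000 μL → factor 1/0.5 = 2
Step 4: 100 μL + 100 μL = 200 μL total → factor 200/100 = 2
Dilution factor through tube #4 = 10 × 5 × 2 × 2 = 200
[tube #4] = 4.00 mg/mL / 200 = 0.02000 mg/mL = 0.0200 g/L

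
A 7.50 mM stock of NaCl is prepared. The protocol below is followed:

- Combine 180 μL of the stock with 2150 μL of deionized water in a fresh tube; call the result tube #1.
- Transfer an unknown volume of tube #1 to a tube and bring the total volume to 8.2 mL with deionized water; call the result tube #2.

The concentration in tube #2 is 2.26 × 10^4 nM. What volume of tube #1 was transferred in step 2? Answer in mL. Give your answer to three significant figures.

Step 1: 180 μL + 2150 μL = 2330 μL total → factor 2330/180 = 12.944
Step 2: v brought to 8.2 mL → factor = 8.2 mL/v
Product of known-step factors = 12.944
Overall factor = 7.50 mM / (2.26 × 10^4 nM) = 331.86
Step-2 factor = 331.86 / 12.944 = 25.637
v = 8.2 mL / 25.637 = 0.320 mL

0.320 mL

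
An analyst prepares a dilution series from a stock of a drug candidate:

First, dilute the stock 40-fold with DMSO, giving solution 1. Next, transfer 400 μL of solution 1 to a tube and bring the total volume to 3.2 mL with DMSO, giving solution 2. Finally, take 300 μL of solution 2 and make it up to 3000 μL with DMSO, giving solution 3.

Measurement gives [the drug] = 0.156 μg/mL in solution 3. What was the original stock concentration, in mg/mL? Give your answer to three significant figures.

0.499 mg/mL

Step 1: 40-fold → factor 40
Step 2: 400 μL brought to 3.2 mL → factor 3200/400 = 8
Step 3: 300 μL brought to 3000 μL → factor 3000/300 = 10
Overall dilution factor = 40 × 8 × 10 = 3200
Stock = 0.156 μg/mL × 3200 = 499.2 μg/mL = 0.499 mg/mL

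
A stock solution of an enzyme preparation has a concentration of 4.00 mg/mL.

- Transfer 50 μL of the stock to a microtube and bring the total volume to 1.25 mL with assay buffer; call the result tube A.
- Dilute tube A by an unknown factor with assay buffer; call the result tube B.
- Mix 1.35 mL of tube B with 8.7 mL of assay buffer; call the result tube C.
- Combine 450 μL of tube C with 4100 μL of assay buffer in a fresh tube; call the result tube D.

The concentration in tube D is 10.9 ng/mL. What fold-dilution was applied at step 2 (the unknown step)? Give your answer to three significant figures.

195-fold

Step 1: 50 μL brought to 1.25 mL → factor 1250/50 = 25
Step 2: unknown factor x
Step 3: 1.35 mL + 8.7 mL = 10.05 mL total → factor 10.05/1.35 = 7.4444
Step 4: 450 μL + 4100 μL = 4550 μL total → factor 4550/450 = 10.111
Product of known-step factors = 1881.8
Overall factor = 4.00 mg/mL / (10.9 ng/mL) = 3.6697 × 10^5
x = 3.6697 × 10^5 / 1881.8 = 195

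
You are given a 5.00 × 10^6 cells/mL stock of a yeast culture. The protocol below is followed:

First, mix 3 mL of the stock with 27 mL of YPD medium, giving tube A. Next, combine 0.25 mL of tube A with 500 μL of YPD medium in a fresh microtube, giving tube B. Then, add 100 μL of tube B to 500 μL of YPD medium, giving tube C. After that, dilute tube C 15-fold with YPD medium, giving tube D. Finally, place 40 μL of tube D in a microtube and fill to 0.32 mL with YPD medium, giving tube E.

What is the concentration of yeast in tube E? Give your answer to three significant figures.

Step 1: 3 mL + 27 mL = 30 mL total → factor 30/3 = 10
Step 2: 0.25 mL + 500 μL = 0.75 mL total → factor 0.75/0.25 = 3
Step 3: 100 μL + 500 μL = 600 μL total → factor 600/100 = 6
Step 4: 15-fold → factor 15
Step 5: 40 μL brought to 0.32 mL → factor 320/40 = 8
Overall dilution factor = 10 × 3 × 6 × 15 × 8 = 21600
Final = 5.00 × 10^6 cells/mL / 21600 = 231 cells/mL

231 cells/mL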